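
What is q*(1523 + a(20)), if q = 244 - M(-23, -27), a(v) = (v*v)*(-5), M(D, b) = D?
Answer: -127359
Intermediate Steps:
a(v) = -5*v² (a(v) = v²*(-5) = -5*v²)
q = 267 (q = 244 - 1*(-23) = 244 + 23 = 267)
q*(1523 + a(20)) = 267*(1523 - 5*20²) = 267*(1523 - 5*400) = 267*(1523 - 2000) = 267*(-477) = -127359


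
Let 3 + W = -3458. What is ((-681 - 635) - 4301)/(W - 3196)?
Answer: 5617/6657 ≈ 0.84377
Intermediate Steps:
W = -3461 (W = -3 - 3458 = -3461)
((-681 - 635) - 4301)/(W - 3196) = ((-681 - 635) - 4301)/(-3461 - 3196) = (-1316 - 4301)/(-6657) = -5617*(-1/6657) = 5617/6657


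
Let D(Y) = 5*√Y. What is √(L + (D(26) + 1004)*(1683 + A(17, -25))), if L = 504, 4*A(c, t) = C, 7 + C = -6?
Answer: √(6747892 + 33595*√26)/2 ≈ 1315.2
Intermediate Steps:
C = -13 (C = -7 - 6 = -13)
A(c, t) = -13/4 (A(c, t) = (¼)*(-13) = -13/4)
√(L + (D(26) + 1004)*(1683 + A(17, -25))) = √(504 + (5*√26 + 1004)*(1683 - 13/4)) = √(504 + (1004 + 5*√26)*(6719/4)) = √(504 + (1686469 + 33595*√26/4)) = √(1686973 + 33595*√26/4)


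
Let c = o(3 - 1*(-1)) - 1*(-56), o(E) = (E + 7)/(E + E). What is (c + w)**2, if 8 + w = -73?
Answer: 35721/64 ≈ 558.14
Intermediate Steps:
w = -81 (w = -8 - 73 = -81)
o(E) = (7 + E)/(2*E) (o(E) = (7 + E)/((2*E)) = (7 + E)*(1/(2*E)) = (7 + E)/(2*E))
c = 459/8 (c = (7 + (3 - 1*(-1)))/(2*(3 - 1*(-1))) - 1*(-56) = (7 + (3 + 1))/(2*(3 + 1)) + 56 = (1/2)*(7 + 4)/4 + 56 = (1/2)*(1/4)*11 + 56 = 11/8 + 56 = 459/8 ≈ 57.375)
(c + w)**2 = (459/8 - 81)**2 = (-189/8)**2 = 35721/64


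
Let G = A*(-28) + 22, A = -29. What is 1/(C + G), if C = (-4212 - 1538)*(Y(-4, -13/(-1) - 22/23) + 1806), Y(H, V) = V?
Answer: -1/10452916 ≈ -9.5667e-8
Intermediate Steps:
G = 834 (G = -29*(-28) + 22 = 812 + 22 = 834)
C = -10453750 (C = (-4212 - 1538)*((-13/(-1) - 22/23) + 1806) = -5750*((-13*(-1) - 22*1/23) + 1806) = -5750*((13 - 22/23) + 1806) = -5750*(277/23 + 1806) = -5750*41815/23 = -10453750)
1/(C + G) = 1/(-10453750 + 834) = 1/(-10452916) = -1/10452916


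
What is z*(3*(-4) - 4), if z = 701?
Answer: -11216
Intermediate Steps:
z*(3*(-4) - 4) = 701*(3*(-4) - 4) = 701*(-12 - 4) = 701*(-16) = -11216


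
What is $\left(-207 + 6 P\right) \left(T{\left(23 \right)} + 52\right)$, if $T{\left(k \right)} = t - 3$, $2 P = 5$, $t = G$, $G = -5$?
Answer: $-8448$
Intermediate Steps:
$t = -5$
$P = \frac{5}{2}$ ($P = \frac{1}{2} \cdot 5 = \frac{5}{2} \approx 2.5$)
$T{\left(k \right)} = -8$ ($T{\left(k \right)} = -5 - 3 = -8$)
$\left(-207 + 6 P\right) \left(T{\left(23 \right)} + 52\right) = \left(-207 + 6 \cdot \frac{5}{2}\right) \left(-8 + 52\right) = \left(-207 + 15\right) 44 = \left(-192\right) 44 = -8448$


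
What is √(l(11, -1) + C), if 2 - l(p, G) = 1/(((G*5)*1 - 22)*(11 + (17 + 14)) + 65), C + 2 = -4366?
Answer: I*√4989293457/1069 ≈ 66.076*I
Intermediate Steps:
C = -4368 (C = -2 - 4366 = -4368)
l(p, G) = 2 - 1/(-859 + 210*G) (l(p, G) = 2 - 1/(((G*5)*1 - 22)*(11 + (17 + 14)) + 65) = 2 - 1/(((5*G)*1 - 22)*(11 + 31) + 65) = 2 - 1/((5*G - 22)*42 + 65) = 2 - 1/((-22 + 5*G)*42 + 65) = 2 - 1/((-924 + 210*G) + 65) = 2 - 1/(-859 + 210*G))
√(l(11, -1) + C) = √(3*(-573 + 140*(-1))/(-859 + 210*(-1)) - 4368) = √(3*(-573 - 140)/(-859 - 210) - 4368) = √(3*(-713)/(-1069) - 4368) = √(3*(-1/1069)*(-713) - 4368) = √(2139/1069 - 4368) = √(-4667253/1069) = I*√4989293457/1069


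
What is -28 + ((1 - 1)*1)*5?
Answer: -28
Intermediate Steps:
-28 + ((1 - 1)*1)*5 = -28 + (0*1)*5 = -28 + 0*5 = -28 + 0 = -28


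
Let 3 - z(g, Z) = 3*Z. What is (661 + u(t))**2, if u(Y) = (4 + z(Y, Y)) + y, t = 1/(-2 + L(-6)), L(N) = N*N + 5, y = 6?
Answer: 76755121/169 ≈ 4.5417e+5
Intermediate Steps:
L(N) = 5 + N**2 (L(N) = N**2 + 5 = 5 + N**2)
z(g, Z) = 3 - 3*Z
t = 1/39 (t = 1/(-2 + (5 + (-6)**2)) = 1/(-2 + (5 + 36)) = 1/(-2 + 41) = 1/39 ≈ 0.025641)
u(Y) = 13 - 3*Y (u(Y) = (4 + (3 - 3*Y)) + 6 = (7 - 3*Y) + 6 = 13 - 3*Y)
(661 + u(t))**2 = (661 + (13 - 3*1/39))**2 = (661 + (13 - 1/13))**2 = (661 + 168/13)**2 = (8761/13)**2 = 76755121/169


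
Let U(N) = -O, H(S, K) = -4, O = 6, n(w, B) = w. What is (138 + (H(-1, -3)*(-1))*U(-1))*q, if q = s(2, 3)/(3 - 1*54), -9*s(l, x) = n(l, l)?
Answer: 76/153 ≈ 0.49673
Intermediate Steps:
s(l, x) = -l/9
U(N) = -6 (U(N) = -1*6 = -6)
q = 2/459 (q = (-⅑*2)/(3 - 1*54) = -2/(9*(3 - 54)) = -2/9/(-51) = -2/9*(-1/51) = 2/459 ≈ 0.0043573)
(138 + (H(-1, -3)*(-1))*U(-1))*q = (138 - 4*(-1)*(-6))*(2/459) = (138 + 4*(-6))*(2/459) = (138 - 24)*(2/459) = 114*(2/459) = 76/153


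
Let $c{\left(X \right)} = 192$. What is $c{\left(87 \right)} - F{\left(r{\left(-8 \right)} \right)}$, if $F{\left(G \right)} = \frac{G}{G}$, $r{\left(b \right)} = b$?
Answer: $191$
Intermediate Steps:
$F{\left(G \right)} = 1$
$c{\left(87 \right)} - F{\left(r{\left(-8 \right)} \right)} = 192 - 1 = 191$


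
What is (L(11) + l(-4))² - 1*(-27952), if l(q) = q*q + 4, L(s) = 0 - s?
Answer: 28033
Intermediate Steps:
L(s) = -s
l(q) = 4 + q² (l(q) = q² + 4 = 4 + q²)
(L(11) + l(-4))² - 1*(-27952) = (-1*11 + (4 + (-4)²))² - 1*(-27952) = (-11 + (4 + 16))² + 27952 = (-11 + 20)² + 27952 = 9² + 27952 = 81 + 27952 = 28033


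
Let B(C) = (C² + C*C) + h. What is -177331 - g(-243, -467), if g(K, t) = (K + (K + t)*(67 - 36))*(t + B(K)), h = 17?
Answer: 2617843613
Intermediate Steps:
B(C) = 17 + 2*C² (B(C) = (C² + C*C) + 17 = (C² + C²) + 17 = 2*C² + 17 = 17 + 2*C²)
g(K, t) = (31*t + 32*K)*(17 + t + 2*K²) (g(K, t) = (K + (K + t)*(67 - 36))*(t + (17 + 2*K²)) = (K + (K + t)*31)*(17 + t + 2*K²) = (K + (31*K + 31*t))*(17 + t + 2*K²) = (31*t + 32*K)*(17 + t + 2*K²))
-177331 - g(-243, -467) = -177331 - (31*(-467)² + 64*(-243)³ + 527*(-467) + 544*(-243) + 32*(-243)*(-467) + 62*(-467)*(-243)²) = -177331 - (31*218089 + 64*(-14348907) - 246109 - 132192 + 3631392 + 62*(-467)*59049) = -177331 - (6760759 - 918330048 - 246109 - 132192 + 3631392 - 1709704746) = -177331 - 1*(-2618020944) = -177331 + 2618020944 = 2617843613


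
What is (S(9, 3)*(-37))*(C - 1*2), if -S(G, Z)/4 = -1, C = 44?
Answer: -6216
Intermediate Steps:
S(G, Z) = 4 (S(G, Z) = -4*(-1) = 4)
(S(9, 3)*(-37))*(C - 1*2) = (4*(-37))*(44 - 1*2) = -148*(44 - 2) = -148*42 = -6216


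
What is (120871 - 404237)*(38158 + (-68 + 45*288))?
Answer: -14465834300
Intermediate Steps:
(120871 - 404237)*(38158 + (-68 + 45*288)) = -283366*(38158 + (-68 + 12960)) = -283366*(38158 + 12892) = -283366*51050 = -14465834300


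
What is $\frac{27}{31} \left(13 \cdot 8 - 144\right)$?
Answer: $- \frac{1080}{31} \approx -34.839$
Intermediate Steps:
$\frac{27}{31} \left(13 \cdot 8 - 144\right) = 27 \cdot \frac{1}{31} \left(104 - 144\right) = \frac{27}{31} \left(-40\right) = - \frac{1080}{31}$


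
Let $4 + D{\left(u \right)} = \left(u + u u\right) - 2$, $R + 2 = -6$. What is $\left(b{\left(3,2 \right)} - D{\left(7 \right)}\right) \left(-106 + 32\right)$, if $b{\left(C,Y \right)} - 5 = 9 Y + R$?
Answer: $2590$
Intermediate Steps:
$R = -8$ ($R = -2 - 6 = -8$)
$b{\left(C,Y \right)} = -3 + 9 Y$ ($b{\left(C,Y \right)} = 5 + \left(9 Y - 8\right) = 5 + \left(-8 + 9 Y\right) = -3 + 9 Y$)
$D{\left(u \right)} = -6 + u + u^{2}$ ($D{\left(u \right)} = -4 - \left(2 - u - u u\right) = -4 - \left(2 - u - u^{2}\right) = -4 + \left(-2 + u + u^{2}\right) = -6 + u + u^{2}$)
$\left(b{\left(3,2 \right)} - D{\left(7 \right)}\right) \left(-106 + 32\right) = \left(\left(-3 + 9 \cdot 2\right) - \left(-6 + 7 + 7^{2}\right)\right) \left(-106 + 32\right) = \left(\left(-3 + 18\right) - \left(-6 + 7 + 49\right)\right) \left(-74\right) = \left(15 - 50\right) \left(-74\right) = \left(-35\right) \left(-74\right) = 2590$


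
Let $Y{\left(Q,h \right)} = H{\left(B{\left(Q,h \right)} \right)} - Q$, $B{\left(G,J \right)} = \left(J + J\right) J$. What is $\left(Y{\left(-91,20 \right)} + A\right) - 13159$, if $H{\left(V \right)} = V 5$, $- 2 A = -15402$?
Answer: $-1367$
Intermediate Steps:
$A = 7701$ ($A = \left(- \frac{1}{2}\right) \left(-15402\right) = 7701$)
$B{\left(G,J \right)} = 2 J^{2}$ ($B{\left(G,J \right)} = 2 J J = 2 J^{2}$)
$H{\left(V \right)} = 5 V$
$Y{\left(Q,h \right)} = - Q + 10 h^{2}$ ($Y{\left(Q,h \right)} = 5 \cdot 2 h^{2} - Q = 10 h^{2} - Q = - Q + 10 h^{2}$)
$\left(Y{\left(-91,20 \right)} + A\right) - 13159 = \left(\left(\left(-1\right) \left(-91\right) + 10 \cdot 20^{2}\right) + 7701\right) - 13159 = \left(\left(91 + 10 \cdot 400\right) + 7701\right) - 13159 = \left(\left(91 + 4000\right) + 7701\right) - 13159 = \left(4091 + 7701\right) - 13159 = 11792 - 13159 = -1367$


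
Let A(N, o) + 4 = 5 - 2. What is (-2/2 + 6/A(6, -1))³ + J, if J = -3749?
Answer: -4092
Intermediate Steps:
A(N, o) = -1 (A(N, o) = -4 + (5 - 2) = -4 + 3 = -1)
(-2/2 + 6/A(6, -1))³ + J = (-2/2 + 6/(-1))³ - 3749 = (-2*½ + 6*(-1))³ - 3749 = (-1 - 6)³ - 3749 = (-7)³ - 3749 = -343 - 3749 = -4092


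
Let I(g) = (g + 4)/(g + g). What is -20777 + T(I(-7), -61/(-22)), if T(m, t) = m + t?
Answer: -1599599/77 ≈ -20774.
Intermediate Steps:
I(g) = (4 + g)/(2*g) (I(g) = (4 + g)/((2*g)) = (4 + g)*(1/(2*g)) = (4 + g)/(2*g))
-20777 + T(I(-7), -61/(-22)) = -20777 + ((½)*(4 - 7)/(-7) - 61/(-22)) = -20777 + ((½)*(-⅐)*(-3) - 61*(-1/22)) = -20777 + (3/14 + 61/22) = -20777 + 230/77 = -1599599/77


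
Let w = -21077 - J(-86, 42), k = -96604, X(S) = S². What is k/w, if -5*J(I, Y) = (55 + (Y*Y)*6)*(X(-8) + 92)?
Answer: -483020/1554299 ≈ -0.31076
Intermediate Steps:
J(I, Y) = -1716 - 936*Y²/5 (J(I, Y) = -(55 + (Y*Y)*6)*((-8)² + 92)/5 = -(55 + Y²*6)*(64 + 92)/5 = -(55 + 6*Y²)*156/5 = -(8580 + 936*Y²)/5 = -1716 - 936*Y²/5)
w = 1554299/5 (w = -21077 - (-1716 - 936/5*42²) = -21077 - (-1716 - 936/5*1764) = -21077 - (-1716 - 1651104/5) = -21077 - 1*(-1659684/5) = -21077 + 1659684/5 = 1554299/5 ≈ 3.1086e+5)
k/w = -96604/1554299/5 = -96604*5/1554299 = -483020/1554299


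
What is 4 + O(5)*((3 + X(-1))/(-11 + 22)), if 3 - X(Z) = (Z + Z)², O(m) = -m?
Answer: 34/11 ≈ 3.0909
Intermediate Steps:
X(Z) = 3 - 4*Z² (X(Z) = 3 - (Z + Z)² = 3 - (2*Z)² = 3 - 4*Z²)
4 + O(5)*((3 + X(-1))/(-11 + 22)) = 4 + (-1*5)*((3 + (3 - 4*(-1)²))/(-11 + 22)) = 4 - 5*(3 + (3 - 4*1))/11 = 4 - 5*(3 + (3 - 4))/11 = 4 - 5*(3 - 1)/11 = 4 - 10/11 = 34/11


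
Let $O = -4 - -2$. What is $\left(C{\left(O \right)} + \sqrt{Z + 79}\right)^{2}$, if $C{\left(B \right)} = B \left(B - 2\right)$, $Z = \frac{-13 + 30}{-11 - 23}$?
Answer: $\frac{285}{2} + 8 \sqrt{314} \approx 284.26$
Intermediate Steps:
$Z = - \frac{1}{2}$ ($Z = \frac{17}{-34} = 17 \left(- \frac{1}{34}\right) = - \frac{1}{2} \approx -0.5$)
$O = -2$ ($O = -4 + 2 = -2$)
$C{\left(B \right)} = B \left(-2 + B\right)$
$\left(C{\left(O \right)} + \sqrt{Z + 79}\right)^{2} = \left(- 2 \left(-2 - 2\right) + \sqrt{- \frac{1}{2} + 79}\right)^{2} = \left(\left(-2\right) \left(-4\right) + \sqrt{\frac{157}{2}}\right)^{2} = \left(8 + \frac{\sqrt{314}}{2}\right)^{2}$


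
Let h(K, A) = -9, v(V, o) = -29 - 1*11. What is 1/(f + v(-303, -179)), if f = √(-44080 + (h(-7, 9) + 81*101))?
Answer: -10/9377 - I*√8977/18754 ≈ -0.0010664 - 0.0050521*I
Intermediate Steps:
v(V, o) = -40 (v(V, o) = -29 - 11 = -40)
f = 2*I*√8977 (f = √(-44080 + (-9 + 81*101)) = √(-44080 + (-9 + 8181)) = √(-44080 + 8172) = √(-35908) = 2*I*√8977 ≈ 189.49*I)
1/(f + v(-303, -179)) = 1/(2*I*√8977 - 40) = 1/(-40 + 2*I*√8977)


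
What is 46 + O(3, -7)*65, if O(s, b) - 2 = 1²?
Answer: 241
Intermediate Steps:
O(s, b) = 3 (O(s, b) = 2 + 1² = 2 + 1 = 3)
46 + O(3, -7)*65 = 46 + 3*65 = 46 + 195 = 241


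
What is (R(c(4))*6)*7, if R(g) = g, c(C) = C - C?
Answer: 0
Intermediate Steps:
c(C) = 0
(R(c(4))*6)*7 = (0*6)*7 = 0*7 = 0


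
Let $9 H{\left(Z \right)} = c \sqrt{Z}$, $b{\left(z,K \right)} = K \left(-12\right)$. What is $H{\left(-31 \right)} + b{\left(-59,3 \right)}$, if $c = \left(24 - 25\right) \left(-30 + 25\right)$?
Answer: $-36 + \frac{5 i \sqrt{31}}{9} \approx -36.0 + 3.0932 i$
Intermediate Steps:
$b{\left(z,K \right)} = - 12 K$
$c = 5$ ($c = \left(-1\right) \left(-5\right) = 5$)
$H{\left(Z \right)} = \frac{5 \sqrt{Z}}{9}$
$H{\left(-31 \right)} + b{\left(-59,3 \right)} = \frac{5 \sqrt{-31}}{9} - 36 = \frac{5 i \sqrt{31}}{9} - 36 = -36 + \frac{5 i \sqrt{31}}{9}$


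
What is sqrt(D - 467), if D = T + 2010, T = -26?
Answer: sqrt(1517) ≈ 38.949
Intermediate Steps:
D = 1984 (D = -26 + 2010 = 1984)
sqrt(D - 467) = sqrt(1984 - 467) = sqrt(1517)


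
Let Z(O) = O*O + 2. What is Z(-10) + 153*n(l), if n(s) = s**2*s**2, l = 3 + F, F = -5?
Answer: 2550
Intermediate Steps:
Z(O) = 2 + O**2 (Z(O) = O**2 + 2 = 2 + O**2)
l = -2 (l = 3 - 5 = -2)
n(s) = s**4
Z(-10) + 153*n(l) = (2 + (-10)**2) + 153*(-2)**4 = (2 + 100) + 153*16 = 102 + 2448 = 2550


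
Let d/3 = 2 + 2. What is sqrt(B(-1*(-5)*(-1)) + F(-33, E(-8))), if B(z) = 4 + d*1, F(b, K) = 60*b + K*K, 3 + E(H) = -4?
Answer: I*sqrt(1915) ≈ 43.761*I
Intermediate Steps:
E(H) = -7 (E(H) = -3 - 4 = -7)
d = 12 (d = 3*(2 + 2) = 3*4 = 12)
F(b, K) = K**2 + 60*b (F(b, K) = 60*b + K**2 = K**2 + 60*b)
B(z) = 16 (B(z) = 4 + 12*1 = 4 + 12 = 16)
sqrt(B(-1*(-5)*(-1)) + F(-33, E(-8))) = sqrt(16 + ((-7)**2 + 60*(-33))) = sqrt(16 + (49 - 1980)) = sqrt(16 - 1931) = sqrt(-1915) = I*sqrt(1915)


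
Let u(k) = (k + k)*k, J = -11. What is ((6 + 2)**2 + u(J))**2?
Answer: 93636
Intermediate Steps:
u(k) = 2*k**2 (u(k) = (2*k)*k = 2*k**2)
((6 + 2)**2 + u(J))**2 = ((6 + 2)**2 + 2*(-11)**2)**2 = (8**2 + 2*121)**2 = (64 + 242)**2 = 306**2 = 93636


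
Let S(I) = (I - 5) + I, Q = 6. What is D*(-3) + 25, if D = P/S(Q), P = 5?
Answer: 160/7 ≈ 22.857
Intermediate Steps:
S(I) = -5 + 2*I (S(I) = (-5 + I) + I = -5 + 2*I)
D = 5/7 (D = 5/(-5 + 2*6) = 5/(-5 + 12) = 5/7 ≈ 0.71429)
D*(-3) + 25 = (5/7)*(-3) + 25 = -15/7 + 25 = 160/7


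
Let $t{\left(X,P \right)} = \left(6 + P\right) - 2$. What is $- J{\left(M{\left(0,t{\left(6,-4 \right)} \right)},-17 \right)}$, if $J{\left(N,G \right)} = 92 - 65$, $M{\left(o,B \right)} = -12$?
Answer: $-27$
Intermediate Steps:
$t{\left(X,P \right)} = 4 + P$
$J{\left(N,G \right)} = 27$
$- J{\left(M{\left(0,t{\left(6,-4 \right)} \right)},-17 \right)} = \left(-1\right) 27 = -27$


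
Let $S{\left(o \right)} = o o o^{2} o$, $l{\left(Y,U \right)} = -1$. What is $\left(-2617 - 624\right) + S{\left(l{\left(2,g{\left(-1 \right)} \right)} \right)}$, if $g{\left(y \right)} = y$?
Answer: $-3242$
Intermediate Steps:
$S{\left(o \right)} = o^{5}$ ($S{\left(o \right)} = o o^{3} o = o^{4} o = o^{5}$)
$\left(-2617 - 624\right) + S{\left(l{\left(2,g{\left(-1 \right)} \right)} \right)} = \left(-2617 - 624\right) + \left(-1\right)^{5} = -3241 - 1 = -3242$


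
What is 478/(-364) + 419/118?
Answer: 12014/5369 ≈ 2.2377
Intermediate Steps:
478/(-364) + 419/118 = 478*(-1/364) + 419*(1/118) = -239/182 + 419/118 = 12014/5369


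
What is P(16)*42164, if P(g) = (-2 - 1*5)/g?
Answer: -73787/4 ≈ -18447.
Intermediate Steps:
P(g) = -7/g (P(g) = (-2 - 5)/g = -7/g)
P(16)*42164 = -7/16*42164 = -73787/4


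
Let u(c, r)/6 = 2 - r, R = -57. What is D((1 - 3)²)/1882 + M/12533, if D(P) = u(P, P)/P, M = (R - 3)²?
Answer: 6737601/23587106 ≈ 0.28565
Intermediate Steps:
M = 3600 (M = (-57 - 3)² = (-60)² = 3600)
u(c, r) = 12 - 6*r (u(c, r) = 6*(2 - r) = 12 - 6*r)
D(P) = (12 - 6*P)/P
D((1 - 3)²)/1882 + M/12533 = (-6 + 12/((1 - 3)²))/1882 + 3600/12533 = (-6 + 12/((-2)²))*(1/1882) + 3600*(1/12533) = (-6 + 12/4)*(1/1882) + 3600/12533 = (-6 + 12*(¼))*(1/1882) + 3600/12533 = (-6 + 3)*(1/1882) + 3600/12533 = -3*1/1882 + 3600/12533 = -3/1882 + 3600/12533 = 6737601/23587106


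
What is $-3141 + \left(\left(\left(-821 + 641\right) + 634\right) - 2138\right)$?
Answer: $-4825$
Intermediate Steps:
$-3141 + \left(\left(\left(-821 + 641\right) + 634\right) - 2138\right) = -3141 + \left(\left(-180 + 634\right) - 2138\right) = -3141 + \left(454 - 2138\right) = -3141 - 1684 = -4825$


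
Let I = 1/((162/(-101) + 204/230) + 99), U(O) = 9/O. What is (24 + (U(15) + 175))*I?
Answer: 2318354/1141557 ≈ 2.0309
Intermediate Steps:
I = 11615/1141557 (I = 1/((162*(-1/101) + 204*(1/230)) + 99) = 1/((-162/101 + 102/115) + 99) = 1/(-8328/11615 + 99) = 1/(1141557/11615) = 11615/1141557 ≈ 0.010175)
(24 + (U(15) + 175))*I = (24 + (9/15 + 175))*(11615/1141557) = (24 + (9*(1/15) + 175))*(11615/1141557) = (24 + (⅗ + 175))*(11615/1141557) = (24 + 878/5)*(11615/1141557) = (998/5)*(11615/1141557) = 2318354/1141557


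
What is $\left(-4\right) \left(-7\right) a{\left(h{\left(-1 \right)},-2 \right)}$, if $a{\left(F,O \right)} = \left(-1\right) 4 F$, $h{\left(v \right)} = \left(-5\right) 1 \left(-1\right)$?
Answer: $-560$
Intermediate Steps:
$h{\left(v \right)} = 5$ ($h{\left(v \right)} = \left(-5\right) \left(-1\right) = 5$)
$a{\left(F,O \right)} = - 4 F$
$\left(-4\right) \left(-7\right) a{\left(h{\left(-1 \right)},-2 \right)} = \left(-4\right) \left(-7\right) \left(\left(-4\right) 5\right) = 28 \left(-20\right) = -560$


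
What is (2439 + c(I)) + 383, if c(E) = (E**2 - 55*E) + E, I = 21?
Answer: 2129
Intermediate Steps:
c(E) = E**2 - 54*E
(2439 + c(I)) + 383 = (2439 + 21*(-54 + 21)) + 383 = (2439 + 21*(-33)) + 383 = (2439 - 693) + 383 = 1746 + 383 = 2129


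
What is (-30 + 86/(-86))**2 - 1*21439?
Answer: -20478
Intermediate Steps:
(-30 + 86/(-86))**2 - 1*21439 = (-30 + 86*(-1/86))**2 - 21439 = (-30 - 1)**2 - 21439 = (-31)**2 - 21439 = 961 - 21439 = -20478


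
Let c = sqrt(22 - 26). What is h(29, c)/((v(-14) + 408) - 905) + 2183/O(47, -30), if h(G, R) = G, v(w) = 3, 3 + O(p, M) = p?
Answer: 538563/10868 ≈ 49.555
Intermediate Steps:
c = 2*I (c = sqrt(-4) = 2*I ≈ 2.0*I)
O(p, M) = -3 + p
h(29, c)/((v(-14) + 408) - 905) + 2183/O(47, -30) = 29/((3 + 408) - 905) + 2183/(-3 + 47) = 29/(411 - 905) + 2183/44 = 29/(-494) + 2183*(1/44) = 29*(-1/494) + 2183/44 = -29/494 + 2183/44 = 538563/10868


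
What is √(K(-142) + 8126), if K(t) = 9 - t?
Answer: √8277 ≈ 90.978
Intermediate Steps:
√(K(-142) + 8126) = √((9 - 1*(-142)) + 8126) = √((9 + 142) + 8126) = √(151 + 8126) = √8277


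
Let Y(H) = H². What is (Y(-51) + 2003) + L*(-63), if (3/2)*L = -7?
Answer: 4898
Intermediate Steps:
L = -14/3 (L = (⅔)*(-7) = -14/3 ≈ -4.6667)
(Y(-51) + 2003) + L*(-63) = ((-51)² + 2003) - 14/3*(-63) = (2601 + 2003) + 294 = 4604 + 294 = 4898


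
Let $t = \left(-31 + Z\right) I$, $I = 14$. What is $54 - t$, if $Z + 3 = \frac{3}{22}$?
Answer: $\frac{5809}{11} \approx 528.09$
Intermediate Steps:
$Z = - \frac{63}{22}$ ($Z = -3 + \frac{3}{22} = - \frac{63}{22} \approx -2.8636$)
$t = - \frac{5215}{11}$ ($t = \left(-31 - \frac{63}{22}\right) 14 = \left(- \frac{745}{22}\right) 14 = - \frac{5215}{11} \approx -474.09$)
$54 - t = 54 - - \frac{5215}{11} = 54 + \frac{5215}{11} = \frac{5809}{11}$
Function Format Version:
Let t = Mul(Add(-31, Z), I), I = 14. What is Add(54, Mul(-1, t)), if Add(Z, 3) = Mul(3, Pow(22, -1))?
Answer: Rational(5809, 11) ≈ 528.09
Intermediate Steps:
Z = Rational(-63, 22) (Z = Add(-3, Mul(3, Pow(22, -1))) = Add(-3, Mul(3, Rational(1, 22))) = Add(-3, Rational(3, 22)) = Rational(-63, 22) ≈ -2.8636)
t = Rational(-5215, 11) (t = Mul(Add(-31, Rational(-63, 22)), 14) = Mul(Rational(-745, 22), 14) = Rational(-5215, 11) ≈ -474.09)
Add(54, Mul(-1, t)) = Add(54, Mul(-1, Rational(-5215, 11))) = Add(54, Rational(5215, 11)) = Rational(5809, 11)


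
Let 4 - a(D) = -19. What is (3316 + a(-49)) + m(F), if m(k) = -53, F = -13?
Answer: 3286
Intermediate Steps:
a(D) = 23 (a(D) = 4 - 1*(-19) = 4 + 19 = 23)
(3316 + a(-49)) + m(F) = (3316 + 23) - 53 = 3339 - 53 = 3286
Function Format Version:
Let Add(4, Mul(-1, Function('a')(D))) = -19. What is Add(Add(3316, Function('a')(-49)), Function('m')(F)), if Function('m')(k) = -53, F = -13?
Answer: 3286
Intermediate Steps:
Function('a')(D) = 23 (Function('a')(D) = Add(4, Mul(-1, -19)) = Add(4, 19) = 23)
Add(Add(3316, Function('a')(-49)), Function('m')(F)) = Add(Add(3316, 23), -53) = Add(3339, -53) = 3286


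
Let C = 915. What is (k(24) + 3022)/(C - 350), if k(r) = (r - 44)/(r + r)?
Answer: 36259/6780 ≈ 5.3479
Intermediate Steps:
k(r) = (-44 + r)/(2*r) (k(r) = (-44 + r)/((2*r)) = (-44 + r)*(1/(2*r)) = (-44 + r)/(2*r))
(k(24) + 3022)/(C - 350) = ((½)*(-44 + 24)/24 + 3022)/(915 - 350) = ((½)*(1/24)*(-20) + 3022)/565 = (-5/12 + 3022)*(1/565) = (36259/12)*(1/565) = 36259/6780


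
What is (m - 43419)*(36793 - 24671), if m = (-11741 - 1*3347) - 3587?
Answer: -752703468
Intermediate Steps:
m = -18675 (m = (-11741 - 3347) - 3587 = -15088 - 3587 = -18675)
(m - 43419)*(36793 - 24671) = (-18675 - 43419)*(36793 - 24671) = -62094*12122 = -752703468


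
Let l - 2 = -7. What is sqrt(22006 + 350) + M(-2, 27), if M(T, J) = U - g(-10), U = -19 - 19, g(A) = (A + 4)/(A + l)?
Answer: -192/5 + 18*sqrt(69) ≈ 111.12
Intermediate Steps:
l = -5 (l = 2 - 7 = -5)
g(A) = (4 + A)/(-5 + A) (g(A) = (A + 4)/(A - 5) = (4 + A)/(-5 + A))
U = -38
M(T, J) = -192/5 (M(T, J) = -38 - (4 - 10)/(-5 - 10) = -38 - (-6)/(-15) = -38 - (-1)*(-6)/15 = -38 - 1*2/5 = -38 - 2/5 = -192/5)
sqrt(22006 + 350) + M(-2, 27) = sqrt(22006 + 350) - 192/5 = sqrt(22356) - 192/5 = 18*sqrt(69) - 192/5 = -192/5 + 18*sqrt(69)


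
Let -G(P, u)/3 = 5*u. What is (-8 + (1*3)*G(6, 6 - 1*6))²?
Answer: 64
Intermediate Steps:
G(P, u) = -15*u
(-8 + (1*3)*G(6, 6 - 1*6))² = (-8 + (1*3)*(-15*(6 - 1*6)))² = (-8 + 3*(-15*(6 - 6)))² = (-8 + 3*(-15*0))² = (-8 + 3*0)² = (-8 + 0)² = (-8)² = 64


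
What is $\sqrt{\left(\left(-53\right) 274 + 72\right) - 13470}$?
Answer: $4 i \sqrt{1745} \approx 167.09 i$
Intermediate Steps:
$\sqrt{\left(\left(-53\right) 274 + 72\right) - 13470} = \sqrt{\left(-14522 + 72\right) - 13470} = \sqrt{-14450 - 13470} = \sqrt{-27920} = 4 i \sqrt{1745}$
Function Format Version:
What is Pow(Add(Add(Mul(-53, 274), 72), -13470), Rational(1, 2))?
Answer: Mul(4, I, Pow(1745, Rational(1, 2))) ≈ Mul(167.09, I)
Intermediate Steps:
Pow(Add(Add(Mul(-53, 274), 72), -13470), Rational(1, 2)) = Pow(Add(Add(-14522, 72), -13470), Rational(1, 2)) = Pow(Add(-14450, -13470), Rational(1, 2)) = Pow(-27920, Rational(1, 2)) = Mul(4, I, Pow(1745, Rational(1, 2)))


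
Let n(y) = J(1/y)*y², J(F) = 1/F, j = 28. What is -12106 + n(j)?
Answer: 9846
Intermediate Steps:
n(y) = y³ (n(y) = y²/(1/y) = y*y² = y³)
-12106 + n(j) = -12106 + 28³ = -12106 + 21952 = 9846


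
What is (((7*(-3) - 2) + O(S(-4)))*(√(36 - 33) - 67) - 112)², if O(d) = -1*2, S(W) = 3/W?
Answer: 2444844 - 78150*√3 ≈ 2.3095e+6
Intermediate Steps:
O(d) = -2
(((7*(-3) - 2) + O(S(-4)))*(√(36 - 33) - 67) - 112)² = (((7*(-3) - 2) - 2)*(√(36 - 33) - 67) - 112)² = (((-21 - 2) - 2)*(√3 - 67) - 112)² = ((-23 - 2)*(-67 + √3) - 112)² = (-25*(-67 + √3) - 112)² = ((1675 - 25*√3) - 112)² = (1563 - 25*√3)²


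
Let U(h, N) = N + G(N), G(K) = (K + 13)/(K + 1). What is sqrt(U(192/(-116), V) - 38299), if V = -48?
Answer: I*sqrt(84706878)/47 ≈ 195.82*I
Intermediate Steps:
G(K) = (13 + K)/(1 + K)
U(h, N) = N + (13 + N)/(1 + N)
sqrt(U(192/(-116), V) - 38299) = sqrt((13 - 48 - 48*(1 - 48))/(1 - 48) - 38299) = sqrt((13 - 48 - 48*(-47))/(-47) - 38299) = sqrt(-(13 - 48 + 2256)/47 - 38299) = sqrt(-1/47*2221 - 38299) = sqrt(-2221/47 - 38299) = sqrt(-1802274/47) = I*sqrt(84706878)/47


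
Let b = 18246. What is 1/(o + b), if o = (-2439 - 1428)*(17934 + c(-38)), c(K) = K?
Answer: -1/69185586 ≈ -1.4454e-8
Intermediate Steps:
o = -69203832 (o = (-2439 - 1428)*(17934 - 38) = -3867*17896 = -69203832)
1/(o + b) = 1/(-69203832 + 18246) = 1/(-69185586) = -1/69185586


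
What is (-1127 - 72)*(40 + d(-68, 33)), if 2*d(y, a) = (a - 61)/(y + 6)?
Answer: -1495153/31 ≈ -48231.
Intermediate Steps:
d(y, a) = (-61 + a)/(2*(6 + y)) (d(y, a) = ((a - 61)/(y + 6))/2 = ((-61 + a)/(6 + y))/2 = (-61 + a)/(2*(6 + y)))
(-1127 - 72)*(40 + d(-68, 33)) = (-1127 - 72)*(40 + (-61 + 33)/(2*(6 - 68))) = -1199*(40 + (½)*(-28)/(-62)) = -1199*(40 + (½)*(-1/62)*(-28)) = -1199*(40 + 7/31) = -1199*1247/31 = -1495153/31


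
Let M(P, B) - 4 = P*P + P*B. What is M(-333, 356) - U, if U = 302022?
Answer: -309677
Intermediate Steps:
M(P, B) = 4 + P² + B*P (M(P, B) = 4 + (P*P + P*B) = 4 + (P² + B*P) = 4 + P² + B*P)
M(-333, 356) - U = (4 + (-333)² + 356*(-333)) - 1*302022 = (4 + 110889 - 118548) - 302022 = -7655 - 302022 = -309677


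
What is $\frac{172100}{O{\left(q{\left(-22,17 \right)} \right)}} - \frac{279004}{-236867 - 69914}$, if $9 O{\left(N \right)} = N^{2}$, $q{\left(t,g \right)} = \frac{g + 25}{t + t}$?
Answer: $\frac{25553766559596}{15032269} \approx 1.6999 \cdot 10^{6}$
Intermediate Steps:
$q{\left(t,g \right)} = \frac{25 + g}{2 t}$
$O{\left(N \right)} = \frac{N^{2}}{9}$
$\frac{172100}{O{\left(q{\left(-22,17 \right)} \right)}} - \frac{279004}{-236867 - 69914} = \frac{172100}{\frac{1}{9} \left(\frac{25 + 17}{2 \left(-22\right)}\right)^{2}} - \frac{279004}{-236867 - 69914} = \frac{172100}{\frac{1}{9} \left(\frac{1}{2} \left(- \frac{1}{22}\right) 42\right)^{2}} - \frac{279004}{-306781} = \frac{172100}{\frac{1}{9} \left(- \frac{21}{22}\right)^{2}} - - \frac{279004}{306781} = \frac{172100}{\frac{1}{9} \cdot \frac{441}{484}} + \frac{279004}{306781} = \frac{172100}{\frac{49}{484}} + \frac{279004}{306781} = 172100 \cdot \frac{484}{49} + \frac{279004}{306781} = \frac{83296400}{49} + \frac{279004}{306781} = \frac{25553766559596}{15032269}$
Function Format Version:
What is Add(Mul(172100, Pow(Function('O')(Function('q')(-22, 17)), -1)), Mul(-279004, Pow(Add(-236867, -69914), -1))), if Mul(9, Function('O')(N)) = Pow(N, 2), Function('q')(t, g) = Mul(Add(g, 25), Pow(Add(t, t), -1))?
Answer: Rational(25553766559596, 15032269) ≈ 1.6999e+6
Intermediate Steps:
Function('q')(t, g) = Mul(Rational(1, 2), Pow(t, -1), Add(25, g)) (Function('q')(t, g) = Mul(Add(25, g), Pow(Mul(2, t), -1)) = Mul(Add(25, g), Mul(Rational(1, 2), Pow(t, -1))) = Mul(Rational(1, 2), Pow(t, -1), Add(25, g)))
Function('O')(N) = Mul(Rational(1, 9), Pow(N, 2))
Add(Mul(172100, Pow(Function('O')(Function('q')(-22, 17)), -1)), Mul(-279004, Pow(Add(-236867, -69914), -1))) = Add(Mul(172100, Pow(Mul(Rational(1, 9), Pow(Mul(Rational(1, 2), Pow(-22, -1), Add(25, 17)), 2)), -1)), Mul(-279004, Pow(Add(-236867, -69914), -1))) = Add(Mul(172100, Pow(Mul(Rational(1, 9), Pow(Mul(Rational(1, 2), Rational(-1, 22), 42), 2)), -1)), Mul(-279004, Pow(-306781, -1))) = Add(Mul(172100, Pow(Mul(Rational(1, 9), Pow(Rational(-21, 22), 2)), -1)), Mul(-279004, Rational(-1, 306781))) = Add(Mul(172100, Pow(Mul(Rational(1, 9), Rational(441, 484)), -1)), Rational(279004, 306781)) = Add(Mul(172100, Pow(Rational(49, 484), -1)), Rational(279004, 306781)) = Add(Mul(172100, Rational(484, 49)), Rational(279004, 306781)) = Add(Rational(83296400, 49), Rational(279004, 306781)) = Rational(25553766559596, 15032269)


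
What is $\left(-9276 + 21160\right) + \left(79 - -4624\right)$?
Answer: $16587$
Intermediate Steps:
$\left(-9276 + 21160\right) + \left(79 - -4624\right) = 11884 + \left(79 + 4624\right) = 11884 + 4703 = 16587$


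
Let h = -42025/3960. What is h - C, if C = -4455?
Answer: 3519955/792 ≈ 4444.4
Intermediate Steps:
h = -8405/792 (h = -42025*1/3960 = -8405/792 ≈ -10.612)
h - C = -8405/792 - 1*(-4455) = -8405/792 + 4455 = 3519955/792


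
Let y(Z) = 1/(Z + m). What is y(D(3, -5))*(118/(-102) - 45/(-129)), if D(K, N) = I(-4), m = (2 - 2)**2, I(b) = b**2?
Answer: -443/8772 ≈ -0.050502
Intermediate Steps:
m = 0 (m = 0**2 = 0)
D(K, N) = 16 (D(K, N) = (-4)**2 = 16)
y(Z) = 1/Z (y(Z) = 1/(Z + 0) = 1/Z)
y(D(3, -5))*(118/(-102) - 45/(-129)) = (118/(-102) - 45/(-129))/16 = (118*(-1/102) - 45*(-1/129))/16 = (-59/51 + 15/43)/16 = (1/16)*(-1772/2193) = -443/8772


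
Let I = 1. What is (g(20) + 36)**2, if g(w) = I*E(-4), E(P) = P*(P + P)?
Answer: 4624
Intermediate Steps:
E(P) = 2*P**2 (E(P) = P*(2*P) = 2*P**2)
g(w) = 32 (g(w) = 1*(2*(-4)**2) = 1*(2*16) = 1*32 = 32)
(g(20) + 36)**2 = (32 + 36)**2 = 68**2 = 4624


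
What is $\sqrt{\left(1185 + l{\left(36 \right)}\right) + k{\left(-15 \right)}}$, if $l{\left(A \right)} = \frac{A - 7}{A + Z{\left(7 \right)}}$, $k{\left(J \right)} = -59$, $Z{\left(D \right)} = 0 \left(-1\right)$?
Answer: $\frac{\sqrt{40565}}{6} \approx 33.568$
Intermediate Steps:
$Z{\left(D \right)} = 0$
$l{\left(A \right)} = \frac{-7 + A}{A}$ ($l{\left(A \right)} = \frac{A - 7}{A + 0} = \frac{-7 + A}{A}$)
$\sqrt{\left(1185 + l{\left(36 \right)}\right) + k{\left(-15 \right)}} = \sqrt{\left(1185 + \frac{-7 + 36}{36}\right) - 59} = \sqrt{\left(1185 + \frac{1}{36} \cdot 29\right) - 59} = \sqrt{\left(1185 + \frac{29}{36}\right) - 59} = \sqrt{\frac{42689}{36} - 59} = \sqrt{\frac{40565}{36}} = \frac{\sqrt{40565}}{6}$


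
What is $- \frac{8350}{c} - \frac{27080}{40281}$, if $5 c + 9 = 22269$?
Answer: $- \frac{25383695}{9962834} \approx -2.5478$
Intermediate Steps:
$c = 4452$ ($c = - \frac{9}{5} + \frac{1}{5} \cdot 22269 = - \frac{9}{5} + \frac{22269}{5} = 4452$)
$- \frac{8350}{c} - \frac{27080}{40281} = - \frac{8350}{4452} - \frac{27080}{40281} = \left(-8350\right) \frac{1}{4452} - \frac{27080}{40281} = - \frac{4175}{2226} - \frac{27080}{40281} = - \frac{25383695}{9962834}$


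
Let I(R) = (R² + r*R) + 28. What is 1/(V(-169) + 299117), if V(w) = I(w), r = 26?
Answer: 1/323312 ≈ 3.0930e-6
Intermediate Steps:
I(R) = 28 + R² + 26*R (I(R) = (R² + 26*R) + 28 = 28 + R² + 26*R)
V(w) = 28 + w² + 26*w
1/(V(-169) + 299117) = 1/((28 + (-169)² + 26*(-169)) + 299117) = 1/((28 + 28561 - 4394) + 299117) = 1/(24195 + 299117) = 1/323312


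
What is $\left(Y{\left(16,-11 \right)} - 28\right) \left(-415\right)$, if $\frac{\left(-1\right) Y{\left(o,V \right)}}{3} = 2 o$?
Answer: $51460$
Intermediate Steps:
$Y{\left(o,V \right)} = - 6 o$ ($Y{\left(o,V \right)} = - 3 \cdot 2 o = - 6 o$)
$\left(Y{\left(16,-11 \right)} - 28\right) \left(-415\right) = \left(\left(-6\right) 16 - 28\right) \left(-415\right) = \left(-96 - 28\right) \left(-415\right) = \left(-124\right) \left(-415\right) = 51460$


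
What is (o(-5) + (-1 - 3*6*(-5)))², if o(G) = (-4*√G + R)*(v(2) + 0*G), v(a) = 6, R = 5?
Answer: 11281 - 5712*I*√5 ≈ 11281.0 - 12772.0*I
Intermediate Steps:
o(G) = 30 - 24*√G (o(G) = (-4*√G + 5)*(6 + 0*G) = (5 - 4*√G)*(6 + 0) = (5 - 4*√G)*6 = 30 - 24*√G)
(o(-5) + (-1 - 3*6*(-5)))² = ((30 - 24*I*√5) + (-1 - 3*6*(-5)))² = ((30 - 24*I*√5) + (-1 - 18*(-5)))² = ((30 - 24*I*√5) + (-1 + 90))² = ((30 - 24*I*√5) + 89)² = (119 - 24*I*√5)²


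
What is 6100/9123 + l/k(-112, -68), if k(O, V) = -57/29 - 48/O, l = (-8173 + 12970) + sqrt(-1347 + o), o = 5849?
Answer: -227743387/72984 - 203*sqrt(4502)/312 ≈ -3164.1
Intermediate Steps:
l = 4797 + sqrt(4502) (l = (-8173 + 12970) + sqrt(-1347 + 5849) = 4797 + sqrt(4502) ≈ 4864.1)
k(O, V) = -57/29 - 48/O (k(O, V) = -57*1/29 - 48/O = -57/29 - 48/O)
6100/9123 + l/k(-112, -68) = 6100/9123 + (4797 + sqrt(4502))/(-57/29 - 48/(-112)) = 6100*(1/9123) + (4797 + sqrt(4502))/(-57/29 - 48*(-1/112)) = 6100/9123 + (4797 + sqrt(4502))/(-57/29 + 3/7) = 6100/9123 + (4797 + sqrt(4502))/(-312/203) = 6100/9123 + (4797 + sqrt(4502))*(-203/312) = 6100/9123 + (-24969/8 - 203*sqrt(4502)/312) = -227743387/72984 - 203*sqrt(4502)/312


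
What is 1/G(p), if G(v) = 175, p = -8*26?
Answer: 1/175 ≈ 0.0057143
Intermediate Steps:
p = -208
1/G(p) = 1/175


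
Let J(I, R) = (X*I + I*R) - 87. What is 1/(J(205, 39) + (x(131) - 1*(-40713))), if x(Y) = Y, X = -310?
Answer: -1/14798 ≈ -6.7577e-5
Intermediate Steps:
J(I, R) = -87 - 310*I + I*R (J(I, R) = (-310*I + I*R) - 87 = -87 - 310*I + I*R)
1/(J(205, 39) + (x(131) - 1*(-40713))) = 1/((-87 - 310*205 + 205*39) + (131 - 1*(-40713))) = 1/((-87 - 63550 + 7995) + (131 + 40713)) = 1/(-55642 + 40844) = 1/(-14798) = -1/14798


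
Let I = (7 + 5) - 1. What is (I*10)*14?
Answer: 1540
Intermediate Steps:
I = 11 (I = 12 - 1 = 11)
(I*10)*14 = (11*10)*14 = 110*14 = 1540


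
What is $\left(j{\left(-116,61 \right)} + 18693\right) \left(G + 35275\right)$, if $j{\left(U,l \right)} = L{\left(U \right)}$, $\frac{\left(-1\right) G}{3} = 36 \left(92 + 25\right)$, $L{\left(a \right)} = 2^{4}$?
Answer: $423553051$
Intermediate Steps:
$L{\left(a \right)} = 16$
$G = -12636$ ($G = - 3 \cdot 36 \left(92 + 25\right) = - 3 \cdot 36 \cdot 117 = \left(-3\right) 4212 = -12636$)
$j{\left(U,l \right)} = 16$
$\left(j{\left(-116,61 \right)} + 18693\right) \left(G + 35275\right) = \left(16 + 18693\right) \left(-12636 + 35275\right) = 18709 \cdot 22639 = 423553051$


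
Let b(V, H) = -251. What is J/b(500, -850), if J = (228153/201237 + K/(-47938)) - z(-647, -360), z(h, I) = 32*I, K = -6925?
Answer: -37048203589953/807123908602 ≈ -45.901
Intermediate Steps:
J = 37048203589953/3215633102 (J = (228153/201237 - 6925/(-47938)) - 32*(-360) = (228153*(1/201237) - 6925*(-1/47938)) - 1*(-11520) = (76051/67079 + 6925/47938) + 11520 = 4110254913/3215633102 + 11520 = 37048203589953/3215633102 ≈ 11521.)
J/b(500, -850) = (37048203589953/3215633102)/(-251) = (37048203589953/3215633102)*(-1/251) = -37048203589953/807123908602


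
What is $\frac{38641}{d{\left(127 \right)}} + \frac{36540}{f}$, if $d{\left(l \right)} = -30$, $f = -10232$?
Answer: $- \frac{24779432}{19185} \approx -1291.6$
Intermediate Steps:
$\frac{38641}{d{\left(127 \right)}} + \frac{36540}{f} = \frac{38641}{-30} + \frac{36540}{-10232} = 38641 \left(- \frac{1}{30}\right) + 36540 \left(- \frac{1}{10232}\right) = - \frac{38641}{30} - \frac{9135}{2558} = - \frac{24779432}{19185}$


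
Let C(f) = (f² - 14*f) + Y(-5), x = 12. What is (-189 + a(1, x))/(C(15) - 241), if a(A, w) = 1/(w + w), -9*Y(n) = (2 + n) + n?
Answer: 13605/16208 ≈ 0.83940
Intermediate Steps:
Y(n) = -2/9 - 2*n/9 (Y(n) = -((2 + n) + n)/9 = -(2 + 2*n)/9 = -2/9 - 2*n/9)
a(A, w) = 1/(2*w)
C(f) = 8/9 + f² - 14*f (C(f) = (f² - 14*f) + (-2/9 - 2/9*(-5)) = (f² - 14*f) + (-2/9 + 10/9) = (f² - 14*f) + 8/9 = 8/9 + f² - 14*f)
(-189 + a(1, x))/(C(15) - 241) = (-189 + (½)/12)/((8/9 + 15² - 14*15) - 241) = (-189 + (½)*(1/12))/((8/9 + 225 - 210) - 241) = (-189 + 1/24)/(143/9 - 241) = -4535/(24*(-2026/9)) = -4535/24*(-9/2026) = 13605/16208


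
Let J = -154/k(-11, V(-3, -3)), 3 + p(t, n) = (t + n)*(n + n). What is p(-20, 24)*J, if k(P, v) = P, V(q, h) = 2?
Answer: 2646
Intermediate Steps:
p(t, n) = -3 + 2*n*(n + t) (p(t, n) = -3 + (t + n)*(n + n) = -3 + (n + t)*(2*n) = -3 + 2*n*(n + t))
J = 14 (J = -154/(-11) = -154*(-1/11) = 14)
p(-20, 24)*J = (-3 + 2*24² + 2*24*(-20))*14 = (-3 + 2*576 - 960)*14 = (-3 + 1152 - 960)*14 = 189*14 = 2646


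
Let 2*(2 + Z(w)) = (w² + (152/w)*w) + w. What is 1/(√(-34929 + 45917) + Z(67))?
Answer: 588/1380229 - √2747/2760458 ≈ 0.00040703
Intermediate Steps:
Z(w) = 74 + w/2 + w²/2 (Z(w) = -2 + ((w² + (152/w)*w) + w)/2 = -2 + ((w² + 152) + w)/2 = -2 + ((152 + w²) + w)/2 = -2 + (152 + w + w²)/2 = -2 + (76 + w/2 + w²/2) = 74 + w/2 + w²/2)
1/(√(-34929 + 45917) + Z(67)) = 1/(√(-34929 + 45917) + (74 + (½)*67 + (½)*67²)) = 1/(√10988 + (74 + 67/2 + (½)*4489)) = 1/(2*√2747 + (74 + 67/2 + 4489/2)) = 1/(2*√2747 + 2352) = 1/(2352 + 2*√2747)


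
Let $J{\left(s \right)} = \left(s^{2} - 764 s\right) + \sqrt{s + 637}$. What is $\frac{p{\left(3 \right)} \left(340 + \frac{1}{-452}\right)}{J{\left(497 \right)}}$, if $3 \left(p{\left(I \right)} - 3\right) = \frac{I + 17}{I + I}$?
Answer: $- \frac{35930611237}{3411119403036} - \frac{5686123 \sqrt{14}}{7959278607084} \approx -0.010536$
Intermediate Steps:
$p{\left(I \right)} = 3 + \frac{17 + I}{6 I}$ ($p{\left(I \right)} = 3 + \frac{\left(I + 17\right) \frac{1}{I + I}}{3} = 3 + \frac{\left(17 + I\right) \frac{1}{2 I}}{3} = 3 + \frac{\frac{1}{2} \frac{1}{I} \left(17 + I\right)}{3} = 3 + \frac{17 + I}{6 I}$)
$J{\left(s \right)} = s^{2} + \sqrt{637 + s} - 764 s$ ($J{\left(s \right)} = \left(s^{2} - 764 s\right) + \sqrt{637 + s} = s^{2} + \sqrt{637 + s} - 764 s$)
$\frac{p{\left(3 \right)} \left(340 + \frac{1}{-452}\right)}{J{\left(497 \right)}} = \frac{\frac{17 + 19 \cdot 3}{6 \cdot 3} \left(340 + \frac{1}{-452}\right)}{497^{2} + \sqrt{637 + 497} - 379708} = \frac{\frac{1}{6} \cdot \frac{1}{3} \left(17 + 57\right) \left(340 - \frac{1}{452}\right)}{247009 + \sqrt{1134} - 379708} = \frac{\frac{1}{6} \cdot \frac{1}{3} \cdot 74 \cdot \frac{153679}{452}}{247009 + 9 \sqrt{14} - 379708} = \frac{\frac{37}{9} \cdot \frac{153679}{452}}{-132699 + 9 \sqrt{14}} = \frac{5686123}{4068 \left(-132699 + 9 \sqrt{14}\right)}$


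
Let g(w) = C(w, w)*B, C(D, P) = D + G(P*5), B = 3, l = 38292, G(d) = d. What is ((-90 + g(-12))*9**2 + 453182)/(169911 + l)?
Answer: 428396/208203 ≈ 2.0576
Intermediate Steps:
C(D, P) = D + 5*P (C(D, P) = D + P*5 = D + 5*P)
g(w) = 18*w (g(w) = (w + 5*w)*3 = (6*w)*3 = 18*w)
((-90 + g(-12))*9**2 + 453182)/(169911 + l) = ((-90 + 18*(-12))*9**2 + 453182)/(169911 + 38292) = ((-90 - 216)*81 + 453182)/208203 = (-306*81 + 453182)*(1/208203) = (-24786 + 453182)*(1/208203) = 428396*(1/208203) = 428396/208203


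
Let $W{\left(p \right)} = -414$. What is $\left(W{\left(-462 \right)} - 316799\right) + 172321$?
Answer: $-144892$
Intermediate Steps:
$\left(W{\left(-462 \right)} - 316799\right) + 172321 = \left(-414 - 316799\right) + 172321 = -317213 + 172321 = -144892$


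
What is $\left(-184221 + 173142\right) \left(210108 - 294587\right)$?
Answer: $935942841$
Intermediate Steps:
$\left(-184221 + 173142\right) \left(210108 - 294587\right) = \left(-11079\right) \left(-84479\right) = 935942841$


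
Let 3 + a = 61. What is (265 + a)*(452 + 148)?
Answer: 193800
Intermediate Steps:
a = 58 (a = -3 + 61 = 58)
(265 + a)*(452 + 148) = (265 + 58)*(452 + 148) = 323*600 = 193800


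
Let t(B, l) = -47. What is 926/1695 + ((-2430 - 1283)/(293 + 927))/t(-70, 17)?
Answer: 50545/82716 ≈ 0.61107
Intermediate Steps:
926/1695 + ((-2430 - 1283)/(293 + 927))/t(-70, 17) = 926/1695 + ((-2430 - 1283)/(293 + 927))/(-47) = 926*(1/1695) - 3713/1220*(-1/47) = 926/1695 - 3713*1/1220*(-1/47) = 926/1695 - 3713/1220*(-1/47) = 926/1695 + 79/1220 = 50545/82716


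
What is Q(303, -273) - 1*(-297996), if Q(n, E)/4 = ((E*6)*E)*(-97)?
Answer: -173205516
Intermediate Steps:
Q(n, E) = -2328*E² (Q(n, E) = 4*(((E*6)*E)*(-97)) = 4*(((6*E)*E)*(-97)) = 4*((6*E²)*(-97)) = 4*(-582*E²) = -2328*E²)
Q(303, -273) - 1*(-297996) = -2328*(-273)² - 1*(-297996) = -2328*74529 + 297996 = -173503512 + 297996 = -173205516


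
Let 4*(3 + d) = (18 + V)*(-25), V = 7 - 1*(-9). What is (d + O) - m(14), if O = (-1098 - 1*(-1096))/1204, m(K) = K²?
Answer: -123862/301 ≈ -411.50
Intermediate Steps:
V = 16 (V = 7 + 9 = 16)
d = -431/2 (d = -3 + ((18 + 16)*(-25))/4 = -3 + (34*(-25))/4 = -3 + (¼)*(-850) = -3 - 425/2 = -431/2 ≈ -215.50)
O = -1/602 (O = (-1098 + 1096)*(1/1204) = -2*1/1204 = -1/602 ≈ -0.0016611)
(d + O) - m(14) = (-431/2 - 1/602) - 1*14² = -64866/301 - 1*196 = -64866/301 - 196 = -123862/301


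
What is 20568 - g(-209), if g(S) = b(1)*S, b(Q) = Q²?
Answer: 20777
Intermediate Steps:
g(S) = S (g(S) = 1²*S = 1*S = S)
20568 - g(-209) = 20568 - 1*(-209) = 20568 + 209 = 20777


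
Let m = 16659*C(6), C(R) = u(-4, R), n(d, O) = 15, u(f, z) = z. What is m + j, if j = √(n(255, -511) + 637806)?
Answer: 99954 + 3*√70869 ≈ 1.0075e+5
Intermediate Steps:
C(R) = R
j = 3*√70869 (j = √(15 + 637806) = √637821 = 3*√70869 ≈ 798.64)
m = 99954 (m = 16659*6 = 99954)
m + j = 99954 + 3*√70869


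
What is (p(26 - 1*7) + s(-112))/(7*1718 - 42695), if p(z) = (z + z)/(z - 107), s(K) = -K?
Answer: -4909/1349436 ≈ -0.0036378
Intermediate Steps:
p(z) = 2*z/(-107 + z) (p(z) = (2*z)/(-107 + z) = 2*z/(-107 + z))
(p(26 - 1*7) + s(-112))/(7*1718 - 42695) = (2*(26 - 1*7)/(-107 + (26 - 1*7)) - 1*(-112))/(7*1718 - 42695) = (2*(26 - 7)/(-107 + (26 - 7)) + 112)/(12026 - 42695) = (2*19/(-107 + 19) + 112)/(-30669) = (2*19/(-88) + 112)*(-1/30669) = (2*19*(-1/88) + 112)*(-1/30669) = (-19/44 + 112)*(-1/30669) = (4909/44)*(-1/30669) = -4909/1349436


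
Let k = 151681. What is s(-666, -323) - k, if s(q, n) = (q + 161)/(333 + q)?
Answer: -50509268/333 ≈ -1.5168e+5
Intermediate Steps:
s(q, n) = (161 + q)/(333 + q)
s(-666, -323) - k = (161 - 666)/(333 - 666) - 1*151681 = -505/(-333) - 151681 = -1/333*(-505) - 151681 = 505/333 - 151681 = -50509268/333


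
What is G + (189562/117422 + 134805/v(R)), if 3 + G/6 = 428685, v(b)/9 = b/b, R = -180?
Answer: 455668743364/176133 ≈ 2.5871e+6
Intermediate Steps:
v(b) = 9 (v(b) = 9*(b/b) = 9*1 = 9)
G = 2572092 (G = -18 + 6*428685 = -18 + 2572110 = 2572092)
G + (189562/117422 + 134805/v(R)) = 2572092 + (189562/117422 + 134805/9) = 2572092 + (189562*(1/117422) + 134805*(⅑)) = 2572092 + (94781/58711 + 44935/3) = 2572092 + 2638463128/176133 = 455668743364/176133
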